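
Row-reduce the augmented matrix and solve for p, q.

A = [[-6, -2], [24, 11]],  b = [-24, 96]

Forward elimination on [A|b]:
R2 <- R2 - (-4)*R1:  [ 0  3  0 ]
Row echelon form:
[ -6  -2  |  -24 ]
[  0   3  |    0 ]
Back-substitution:
q = (0) / 3 = 0
p = (-24 - (-2)*(0)) / -6 = 4

(4, 0)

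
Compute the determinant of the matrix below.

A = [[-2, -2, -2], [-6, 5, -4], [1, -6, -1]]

Forward elimination:
R2 <- R2 - (3)*R1:  [  0  11   2 ]
R3 <- R3 - (-1/2)*R1:  [  0  -7  -2 ]
R3 <- R3 - (-7/11)*R2:  [     0      0  -8/11 ]
Upper-triangular form:
[ -2  -2     -2 ]
[  0  11      2 ]
[  0   0  -8/11 ]
det(A) = (-1)^0 * (-2) * (11) * (-8/11) = 16  (0 row swaps -> sign +1)

det(A) = 16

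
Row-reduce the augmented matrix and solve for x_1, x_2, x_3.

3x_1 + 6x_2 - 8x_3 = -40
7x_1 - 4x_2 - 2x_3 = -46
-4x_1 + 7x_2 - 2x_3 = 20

Forward elimination on [A|b]:
R2 <- R2 - (7/3)*R1:  [     0    -18   50/3  142/3 ]
R3 <- R3 - (-4/3)*R1:  [      0      15   -38/3  -100/3 ]
R3 <- R3 - (-5/6)*R2:  [    0     0  11/9  55/9 ]
Row echelon form:
[ 3    6    -8  |    -40 ]
[ 0  -18  50/3  |  142/3 ]
[ 0    0  11/9  |   55/9 ]
Back-substitution:
x_3 = (55/9) / (11/9) = 5
x_2 = (142/3 - (50/3)*(5)) / -18 = 2
x_1 = (-40 - (6)*(2) - (-8)*(5)) / 3 = -4

(-4, 2, 5)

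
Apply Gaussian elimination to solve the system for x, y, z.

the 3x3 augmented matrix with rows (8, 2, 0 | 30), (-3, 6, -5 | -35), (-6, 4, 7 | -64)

(5, -5, -2)

Forward elimination on [A|b]:
R2 <- R2 - (-3/8)*R1:  [     0   27/4     -5  -95/4 ]
R3 <- R3 - (-3/4)*R1:  [     0   11/2      7  -83/2 ]
R3 <- R3 - (22/27)*R2:  [       0        0   299/27  -598/27 ]
Row echelon form:
[ 8     2       0  |       30 ]
[ 0  27/4      -5  |    -95/4 ]
[ 0     0  299/27  |  -598/27 ]
Back-substitution:
z = (-598/27) / (299/27) = -2
y = (-95/4 - (-5)*(-2)) / (27/4) = -5
x = (30 - (2)*(-5)) / 8 = 5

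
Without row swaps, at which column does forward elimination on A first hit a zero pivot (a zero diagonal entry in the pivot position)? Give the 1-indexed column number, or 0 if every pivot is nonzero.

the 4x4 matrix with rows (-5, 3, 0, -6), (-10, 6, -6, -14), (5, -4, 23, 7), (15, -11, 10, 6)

Naive forward elimination:
R2 <- R2 - (2)*R1:  [  0   0  -6  -2 ]
R3 <- R3 - (-1)*R1:  [  0  -1  23   1 ]
R4 <- R4 - (-3)*R1:  [   0   -2   10  -12 ]
Matrix at this point:
[ -5   3   0   -6 ]
[  0   0  -6   -2 ]
[  0  -1  23    1 ]
[  0  -2  10  -12 ]
Pivot entry (2,2) is zero but row 3 has -1 in column 2 -> naive elimination stops; a row interchange (e.g. R2 <-> R3) would be required here.

first zero-pivot column = 2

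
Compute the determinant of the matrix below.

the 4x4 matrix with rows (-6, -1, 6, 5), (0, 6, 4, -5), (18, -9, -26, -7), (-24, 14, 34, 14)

det(A) = 144

Forward elimination:
R3 <- R3 - (-3)*R1:  [   0  -12   -8    8 ]
R4 <- R4 - (4)*R1:  [  0  18  10  -6 ]
R3 <- R3 - (-2)*R2:  [  0   0   0  -2 ]
R4 <- R4 - (3)*R2:  [  0   0  -2   9 ]
R3 <-> R4   (pivot in column 3 was zero)
[ -6  -1   6   5 ]
[  0   6   4  -5 ]
[  0   0  -2   9 ]
[  0   0   0  -2 ]
Upper-triangular form:
[ -6  -1   6   5 ]
[  0   6   4  -5 ]
[  0   0  -2   9 ]
[  0   0   0  -2 ]
det(A) = (-1)^1 * (-6) * (6) * (-2) * (-2) = 144  (1 row swap -> sign -1)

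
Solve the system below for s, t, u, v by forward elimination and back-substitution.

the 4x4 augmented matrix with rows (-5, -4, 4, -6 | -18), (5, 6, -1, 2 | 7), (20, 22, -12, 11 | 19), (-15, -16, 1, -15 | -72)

Forward elimination on [A|b]:
R2 <- R2 - (-1)*R1:  [   0    2    3   -4  -11 ]
R3 <- R3 - (-4)*R1:  [   0    6    4  -13  -53 ]
R4 <- R4 - (3)*R1:  [   0   -4  -11    3  -18 ]
R3 <- R3 - (3)*R2:  [   0    0   -5   -1  -20 ]
R4 <- R4 - (-2)*R2:  [   0    0   -5   -5  -40 ]
R4 <- R4 - (1)*R3:  [   0    0    0   -4  -20 ]
Row echelon form:
[ -5  -4   4  -6  |  -18 ]
[  0   2   3  -4  |  -11 ]
[  0   0  -5  -1  |  -20 ]
[  0   0   0  -4  |  -20 ]
Back-substitution:
v = (-20) / -4 = 5
u = (-20 - (-1)*(5)) / -5 = 3
t = (-11 - (3)*(3) - (-4)*(5)) / 2 = 0
s = (-18 - (-4)*(0) - (4)*(3) - (-6)*(5)) / -5 = 0

(0, 0, 3, 5)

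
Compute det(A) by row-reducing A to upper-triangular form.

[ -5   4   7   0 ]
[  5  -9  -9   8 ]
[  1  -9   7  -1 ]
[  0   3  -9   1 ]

det(A) = -1907

Forward elimination:
R2 <- R2 - (-1)*R1:  [  0  -5  -2   8 ]
R3 <- R3 - (-1/5)*R1:  [     0  -41/5   42/5     -1 ]
R3 <- R3 - (41/25)*R2:  [       0        0   292/25  -353/25 ]
R4 <- R4 - (-3/5)*R2:  [     0      0  -51/5   29/5 ]
R4 <- R4 - (-255/292)*R3:  [         0          0          0  -1907/292 ]
Upper-triangular form:
[ -5   4       7          0 ]
[  0  -5      -2          8 ]
[  0   0  292/25    -353/25 ]
[  0   0       0  -1907/292 ]
det(A) = (-1)^0 * (-5) * (-5) * (292/25) * (-1907/292) = -1907  (0 row swaps -> sign +1)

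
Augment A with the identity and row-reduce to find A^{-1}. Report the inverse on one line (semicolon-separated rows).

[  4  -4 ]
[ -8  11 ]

inverse = [11/12 1/3; 2/3 1/3]

Gauss-Jordan on [A | I]:
R1 <- (1/4)*R1:  [   1   -1  |  1/4    0 ]
R2 <- R2 - (-8)*R1:  [ 0  3  |  2  1 ]
R2 <- (1/3)*R2:  [   0    1  |  2/3  1/3 ]
R1 <- R1 - (-1)*R2:  [     1      0  |  11/12    1/3 ]
Right block of [I | A^{-1}] is the inverse:
[ 11/12  1/3 ]
[   2/3  1/3 ]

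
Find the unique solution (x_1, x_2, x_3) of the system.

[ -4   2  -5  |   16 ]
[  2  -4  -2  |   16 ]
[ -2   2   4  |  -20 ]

Forward elimination on [A|b]:
R2 <- R2 - (-1/2)*R1:  [    0    -3  -9/2    24 ]
R3 <- R3 - (1/2)*R1:  [    0     1  13/2   -28 ]
R3 <- R3 - (-1/3)*R2:  [   0    0    5  -20 ]
Row echelon form:
[ -4   2    -5  |   16 ]
[  0  -3  -9/2  |   24 ]
[  0   0     5  |  -20 ]
Back-substitution:
x_3 = (-20) / 5 = -4
x_2 = (24 - (-9/2)*(-4)) / -3 = -2
x_1 = (16 - (2)*(-2) - (-5)*(-4)) / -4 = 0

(0, -2, -4)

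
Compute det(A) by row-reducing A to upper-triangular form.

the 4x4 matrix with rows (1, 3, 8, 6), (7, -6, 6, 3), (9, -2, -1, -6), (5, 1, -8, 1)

det(A) = 6221

Forward elimination:
R2 <- R2 - (7)*R1:  [   0  -27  -50  -39 ]
R3 <- R3 - (9)*R1:  [   0  -29  -73  -60 ]
R4 <- R4 - (5)*R1:  [   0  -14  -48  -29 ]
R3 <- R3 - (29/27)*R2:  [       0        0  -521/27   -163/9 ]
R4 <- R4 - (14/27)*R2:  [       0        0  -596/27    -79/9 ]
R4 <- R4 - (596/521)*R3:  [        0         0         0  6221/521 ]
Upper-triangular form:
[ 1    3        8         6 ]
[ 0  -27      -50       -39 ]
[ 0    0  -521/27    -163/9 ]
[ 0    0        0  6221/521 ]
det(A) = (-1)^0 * (1) * (-27) * (-521/27) * (6221/521) = 6221  (0 row swaps -> sign +1)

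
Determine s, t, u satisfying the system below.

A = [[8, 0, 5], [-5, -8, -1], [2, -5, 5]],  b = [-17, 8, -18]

(1, -1, -5)

Forward elimination on [A|b]:
R2 <- R2 - (-5/8)*R1:  [     0     -8   17/8  -21/8 ]
R3 <- R3 - (1/4)*R1:  [     0     -5   15/4  -55/4 ]
R3 <- R3 - (5/8)*R2:  [       0        0   155/64  -775/64 ]
Row echelon form:
[ 8   0       5  |      -17 ]
[ 0  -8    17/8  |    -21/8 ]
[ 0   0  155/64  |  -775/64 ]
Back-substitution:
u = (-775/64) / (155/64) = -5
t = (-21/8 - (17/8)*(-5)) / -8 = -1
s = (-17 - (5)*(-5)) / 8 = 1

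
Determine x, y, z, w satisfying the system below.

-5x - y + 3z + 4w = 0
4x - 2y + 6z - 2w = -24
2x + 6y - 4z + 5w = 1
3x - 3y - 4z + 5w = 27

Forward elimination on [A|b]:
R2 <- R2 - (-4/5)*R1:  [     0  -14/5   42/5    6/5    -24 ]
R3 <- R3 - (-2/5)*R1:  [     0   28/5  -14/5   33/5      1 ]
R4 <- R4 - (-3/5)*R1:  [     0  -18/5  -11/5   37/5     27 ]
R3 <- R3 - (-2)*R2:  [   0    0   14    9  -47 ]
R4 <- R4 - (9/7)*R2:  [     0      0    -13   41/7  405/7 ]
R4 <- R4 - (-13/14)*R3:  [      0       0       0  199/14  199/14 ]
Row echelon form:
[ -5     -1     3       4  |       0 ]
[  0  -14/5  42/5     6/5  |     -24 ]
[  0      0    14       9  |     -47 ]
[  0      0     0  199/14  |  199/14 ]
Back-substitution:
w = (199/14) / (199/14) = 1
z = (-47 - (9)*(1)) / 14 = -4
y = (-24 - (42/5)*(-4) - (6/5)*(1)) / (-14/5) = -3
x = (0 - (-1)*(-3) - (3)*(-4) - (4)*(1)) / -5 = -1

(-1, -3, -4, 1)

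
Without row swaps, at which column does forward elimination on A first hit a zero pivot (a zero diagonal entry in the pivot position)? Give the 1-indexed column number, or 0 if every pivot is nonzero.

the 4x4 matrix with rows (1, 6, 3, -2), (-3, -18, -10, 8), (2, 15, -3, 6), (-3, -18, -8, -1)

first zero-pivot column = 2

Naive forward elimination:
R2 <- R2 - (-3)*R1:  [  0   0  -1   2 ]
R3 <- R3 - (2)*R1:  [  0   3  -9  10 ]
R4 <- R4 - (-3)*R1:  [  0   0   1  -7 ]
Matrix at this point:
[ 1  6   3  -2 ]
[ 0  0  -1   2 ]
[ 0  3  -9  10 ]
[ 0  0   1  -7 ]
Pivot entry (2,2) is zero but row 3 has 3 in column 2 -> naive elimination stops; a row interchange (e.g. R2 <-> R3) would be required here.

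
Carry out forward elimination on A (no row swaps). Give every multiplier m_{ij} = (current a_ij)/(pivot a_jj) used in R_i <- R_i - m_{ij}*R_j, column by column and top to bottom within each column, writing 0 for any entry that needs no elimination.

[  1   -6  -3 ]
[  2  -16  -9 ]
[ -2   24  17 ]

Forward elimination:
R2 <- R2 - (2)*R1:  [  0  -4  -3 ]
R3 <- R3 - (-2)*R1:  [  0  12  11 ]
R3 <- R3 - (-3)*R2:  [ 0  0  2 ]
Multipliers (in order of application): m_{21} = 2, m_{31} = -2, m_{32} = -3

multipliers: 2, -2, -3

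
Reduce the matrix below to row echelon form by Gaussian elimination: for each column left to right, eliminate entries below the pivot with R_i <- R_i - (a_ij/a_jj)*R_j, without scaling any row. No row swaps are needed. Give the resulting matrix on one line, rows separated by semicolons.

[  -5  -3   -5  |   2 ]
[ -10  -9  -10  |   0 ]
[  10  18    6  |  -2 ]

REF = [-5 -3 -5 2; 0 -3 0 -4; 0 0 -4 -14]

Forward elimination:
R2 <- R2 - (2)*R1:  [  0  -3   0  -4 ]
R3 <- R3 - (-2)*R1:  [  0  12  -4   2 ]
R3 <- R3 - (-4)*R2:  [   0    0   -4  -14 ]
Row echelon form:
[ -5  -3  -5  |    2 ]
[  0  -3   0  |   -4 ]
[  0   0  -4  |  -14 ]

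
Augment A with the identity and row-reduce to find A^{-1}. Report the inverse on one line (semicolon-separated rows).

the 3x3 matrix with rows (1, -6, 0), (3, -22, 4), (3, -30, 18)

Gauss-Jordan on [A | I]:
R2 <- R2 - (3)*R1:  [  0  -4   4  |  -3   1   0 ]
R3 <- R3 - (3)*R1:  [   0  -12   18  |   -3    0    1 ]
R2 <- (1/-4)*R2:  [    0     1    -1  |   3/4  -1/4     0 ]
R1 <- R1 - (-6)*R2:  [    1     0    -6  |  11/2  -3/2     0 ]
R3 <- R3 - (-12)*R2:  [  0   0   6  |   6  -3   1 ]
R3 <- (1/6)*R3:  [    0     0     1  |     1  -1/2   1/6 ]
R1 <- R1 - (-6)*R3:  [    1     0     0  |  23/2  -9/2     1 ]
R2 <- R2 - (-1)*R3:  [    0     1     0  |   7/4  -3/4   1/6 ]
Right block of [I | A^{-1}] is the inverse:
[ 23/2  -9/2    1 ]
[  7/4  -3/4  1/6 ]
[    1  -1/2  1/6 ]

inverse = [23/2 -9/2 1; 7/4 -3/4 1/6; 1 -1/2 1/6]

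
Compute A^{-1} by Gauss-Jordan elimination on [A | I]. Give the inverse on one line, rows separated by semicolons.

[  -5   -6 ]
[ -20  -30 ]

Gauss-Jordan on [A | I]:
R1 <- (1/-5)*R1:  [    1   6/5  |  -1/5     0 ]
R2 <- R2 - (-20)*R1:  [  0  -6  |  -4   1 ]
R2 <- (1/-6)*R2:  [    0     1  |   2/3  -1/6 ]
R1 <- R1 - (6/5)*R2:  [   1    0  |   -1  1/5 ]
Right block of [I | A^{-1}] is the inverse:
[  -1   1/5 ]
[ 2/3  -1/6 ]

inverse = [-1 1/5; 2/3 -1/6]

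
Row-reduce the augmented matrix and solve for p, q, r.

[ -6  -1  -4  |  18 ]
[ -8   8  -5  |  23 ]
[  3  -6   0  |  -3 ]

(-1, 0, -3)

Forward elimination on [A|b]:
R2 <- R2 - (4/3)*R1:  [    0  28/3   1/3    -1 ]
R3 <- R3 - (-1/2)*R1:  [     0  -13/2     -2      6 ]
R3 <- R3 - (-39/56)*R2:  [      0       0  -99/56  297/56 ]
Row echelon form:
[ -6    -1      -4  |      18 ]
[  0  28/3     1/3  |      -1 ]
[  0     0  -99/56  |  297/56 ]
Back-substitution:
r = (297/56) / (-99/56) = -3
q = (-1 - (1/3)*(-3)) / (28/3) = 0
p = (18 - (-1)*(0) - (-4)*(-3)) / -6 = -1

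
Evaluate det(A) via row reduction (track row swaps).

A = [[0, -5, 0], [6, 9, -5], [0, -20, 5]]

det(A) = 150

Forward elimination:
R1 <-> R2   (pivot in column 1 was zero)
[ 6    9  -5 ]
[ 0   -5   0 ]
[ 0  -20   5 ]
R3 <- R3 - (4)*R2:  [ 0  0  5 ]
Upper-triangular form:
[ 6   9  -5 ]
[ 0  -5   0 ]
[ 0   0   5 ]
det(A) = (-1)^1 * (6) * (-5) * (5) = 150  (1 row swap -> sign -1)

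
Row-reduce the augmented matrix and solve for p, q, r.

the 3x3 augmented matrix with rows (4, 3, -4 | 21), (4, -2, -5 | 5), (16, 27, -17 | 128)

Forward elimination on [A|b]:
R2 <- R2 - (1)*R1:  [   0   -5   -1  -16 ]
R3 <- R3 - (4)*R1:  [  0  15  -1  44 ]
R3 <- R3 - (-3)*R2:  [  0   0  -4  -4 ]
Row echelon form:
[ 4   3  -4  |   21 ]
[ 0  -5  -1  |  -16 ]
[ 0   0  -4  |   -4 ]
Back-substitution:
r = (-4) / -4 = 1
q = (-16 - (-1)*(1)) / -5 = 3
p = (21 - (3)*(3) - (-4)*(1)) / 4 = 4

(4, 3, 1)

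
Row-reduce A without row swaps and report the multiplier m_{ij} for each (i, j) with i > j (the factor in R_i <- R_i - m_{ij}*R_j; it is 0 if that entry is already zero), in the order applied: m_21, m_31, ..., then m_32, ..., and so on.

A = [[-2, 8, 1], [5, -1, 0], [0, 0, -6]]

multipliers: -5/2, 0, 0

Forward elimination:
R2 <- R2 - (-5/2)*R1:  [   0   19  5/2 ]
R3: entry in column 1 is already 0 -> m_{31} = 0 (no row operation needed)
R3: entry in column 2 is already 0 -> m_{32} = 0 (no row operation needed)
Multipliers (in order of application): m_{21} = -5/2, m_{31} = 0, m_{32} = 0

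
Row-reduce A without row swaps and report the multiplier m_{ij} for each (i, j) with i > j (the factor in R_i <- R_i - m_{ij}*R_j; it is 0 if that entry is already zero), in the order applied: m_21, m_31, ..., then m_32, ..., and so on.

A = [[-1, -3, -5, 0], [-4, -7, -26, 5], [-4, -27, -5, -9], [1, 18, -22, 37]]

multipliers: 4, 4, -1, -3, 3, 3

Forward elimination:
R2 <- R2 - (4)*R1:  [  0   5  -6   5 ]
R3 <- R3 - (4)*R1:  [   0  -15   15   -9 ]
R4 <- R4 - (-1)*R1:  [   0   15  -27   37 ]
R3 <- R3 - (-3)*R2:  [  0   0  -3   6 ]
R4 <- R4 - (3)*R2:  [  0   0  -9  22 ]
R4 <- R4 - (3)*R3:  [ 0  0  0  4 ]
Multipliers (in order of application): m_{21} = 4, m_{31} = 4, m_{41} = -1, m_{32} = -3, m_{42} = 3, m_{43} = 3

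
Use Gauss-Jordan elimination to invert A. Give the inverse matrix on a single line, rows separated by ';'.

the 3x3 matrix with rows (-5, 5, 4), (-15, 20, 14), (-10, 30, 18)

Gauss-Jordan on [A | I]:
R1 <- (1/-5)*R1:  [    1    -1  -4/5  |  -1/5     0     0 ]
R2 <- R2 - (-15)*R1:  [  0   5   2  |  -3   1   0 ]
R3 <- R3 - (-10)*R1:  [  0  20  10  |  -2   0   1 ]
R2 <- (1/5)*R2:  [    0     1   2/5  |  -3/5   1/5     0 ]
R1 <- R1 - (-1)*R2:  [    1     0  -2/5  |  -4/5   1/5     0 ]
R3 <- R3 - (20)*R2:  [  0   0   2  |  10  -4   1 ]
R3 <- (1/2)*R3:  [   0    0    1  |    5   -2  1/2 ]
R1 <- R1 - (-2/5)*R3:  [    1     0     0  |   6/5  -3/5   1/5 ]
R2 <- R2 - (2/5)*R3:  [     0      1      0  |  -13/5      1   -1/5 ]
Right block of [I | A^{-1}] is the inverse:
[   6/5  -3/5   1/5 ]
[ -13/5     1  -1/5 ]
[     5    -2   1/2 ]

inverse = [6/5 -3/5 1/5; -13/5 1 -1/5; 5 -2 1/2]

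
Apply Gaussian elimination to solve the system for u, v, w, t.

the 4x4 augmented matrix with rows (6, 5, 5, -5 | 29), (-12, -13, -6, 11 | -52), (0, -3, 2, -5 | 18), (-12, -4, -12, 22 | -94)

(-1, 1, 3, -3)

Forward elimination on [A|b]:
R2 <- R2 - (-2)*R1:  [  0  -3   4   1   6 ]
R4 <- R4 - (-2)*R1:  [   0    6   -2   12  -36 ]
R3 <- R3 - (1)*R2:  [  0   0  -2  -6  12 ]
R4 <- R4 - (-2)*R2:  [   0    0    6   14  -24 ]
R4 <- R4 - (-3)*R3:  [  0   0   0  -4  12 ]
Row echelon form:
[ 6   5   5  -5  |  29 ]
[ 0  -3   4   1  |   6 ]
[ 0   0  -2  -6  |  12 ]
[ 0   0   0  -4  |  12 ]
Back-substitution:
t = (12) / -4 = -3
w = (12 - (-6)*(-3)) / -2 = 3
v = (6 - (4)*(3) - (1)*(-3)) / -3 = 1
u = (29 - (5)*(1) - (5)*(3) - (-5)*(-3)) / 6 = -1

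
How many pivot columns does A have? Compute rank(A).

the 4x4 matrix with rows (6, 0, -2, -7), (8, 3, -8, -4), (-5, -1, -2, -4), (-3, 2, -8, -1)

rank(A) = 3

Row reduction:
R2 <- R2 - (4/3)*R1:  [     0      3  -16/3   16/3 ]
R3 <- R3 - (-5/6)*R1:  [     0     -1  -11/3  -59/6 ]
R4 <- R4 - (-1/2)*R1:  [    0     2    -9  -9/2 ]
R3 <- R3 - (-1/3)*R2:  [       0        0    -49/9  -145/18 ]
R4 <- R4 - (2/3)*R2:  [       0        0    -49/9  -145/18 ]
R4 <- R4 - (1)*R3:  [ 0  0  0  0 ]
Row echelon form:
[ 6  0     -2       -7 ]
[ 0  3  -16/3     16/3 ]
[ 0  0  -49/9  -145/18 ]
[ 0  0      0        0 ]
Nonzero rows / pivot columns: 3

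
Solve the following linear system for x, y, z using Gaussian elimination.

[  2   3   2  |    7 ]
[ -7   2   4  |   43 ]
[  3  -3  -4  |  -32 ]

Forward elimination on [A|b]:
R2 <- R2 - (-7/2)*R1:  [     0   25/2     11  135/2 ]
R3 <- R3 - (3/2)*R1:  [     0  -15/2     -7  -85/2 ]
R3 <- R3 - (-3/5)*R2:  [    0     0  -2/5    -2 ]
Row echelon form:
[ 2     3     2  |      7 ]
[ 0  25/2    11  |  135/2 ]
[ 0     0  -2/5  |     -2 ]
Back-substitution:
z = (-2) / (-2/5) = 5
y = (135/2 - (11)*(5)) / (25/2) = 1
x = (7 - (3)*(1) - (2)*(5)) / 2 = -3

(-3, 1, 5)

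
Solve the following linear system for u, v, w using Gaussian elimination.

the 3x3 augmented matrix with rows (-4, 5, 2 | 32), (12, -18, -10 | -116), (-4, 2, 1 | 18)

Forward elimination on [A|b]:
R2 <- R2 - (-3)*R1:  [   0   -3   -4  -20 ]
R3 <- R3 - (1)*R1:  [   0   -3   -1  -14 ]
R3 <- R3 - (1)*R2:  [ 0  0  3  6 ]
Row echelon form:
[ -4   5   2  |   32 ]
[  0  -3  -4  |  -20 ]
[  0   0   3  |    6 ]
Back-substitution:
w = (6) / 3 = 2
v = (-20 - (-4)*(2)) / -3 = 4
u = (32 - (5)*(4) - (2)*(2)) / -4 = -2

(-2, 4, 2)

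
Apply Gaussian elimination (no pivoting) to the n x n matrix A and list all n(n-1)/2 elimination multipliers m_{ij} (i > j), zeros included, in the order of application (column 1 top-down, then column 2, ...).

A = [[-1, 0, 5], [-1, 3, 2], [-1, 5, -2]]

multipliers: 1, 1, 5/3

Forward elimination:
R2 <- R2 - (1)*R1:  [  0   3  -3 ]
R3 <- R3 - (1)*R1:  [  0   5  -7 ]
R3 <- R3 - (5/3)*R2:  [  0   0  -2 ]
Multipliers (in order of application): m_{21} = 1, m_{31} = 1, m_{32} = 5/3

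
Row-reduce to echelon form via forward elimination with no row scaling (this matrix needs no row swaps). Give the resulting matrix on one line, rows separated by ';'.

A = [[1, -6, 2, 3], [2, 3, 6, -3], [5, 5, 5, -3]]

Forward elimination:
R2 <- R2 - (2)*R1:  [  0  15   2  -9 ]
R3 <- R3 - (5)*R1:  [   0   35   -5  -18 ]
R3 <- R3 - (7/3)*R2:  [     0      0  -29/3      3 ]
Row echelon form:
[ 1  -6      2   3 ]
[ 0  15      2  -9 ]
[ 0   0  -29/3   3 ]

REF = [1 -6 2 3; 0 15 2 -9; 0 0 -29/3 3]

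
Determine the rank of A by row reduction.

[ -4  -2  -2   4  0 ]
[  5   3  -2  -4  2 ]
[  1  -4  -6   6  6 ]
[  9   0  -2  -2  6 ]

rank(A) = 3

Row reduction:
R2 <- R2 - (-5/4)*R1:  [    0   1/2  -9/2     1     2 ]
R3 <- R3 - (-1/4)*R1:  [     0   -9/2  -13/2      7      6 ]
R4 <- R4 - (-9/4)*R1:  [     0   -9/2  -13/2      7      6 ]
R3 <- R3 - (-9)*R2:  [   0    0  -47   16   24 ]
R4 <- R4 - (-9)*R2:  [   0    0  -47   16   24 ]
R4 <- R4 - (1)*R3:  [ 0  0  0  0  0 ]
Row echelon form:
[ -4   -2    -2   4   0 ]
[  0  1/2  -9/2   1   2 ]
[  0    0   -47  16  24 ]
[  0    0     0   0   0 ]
Nonzero rows / pivot columns: 3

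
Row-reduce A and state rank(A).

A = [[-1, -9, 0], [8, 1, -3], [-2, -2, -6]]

rank(A) = 3

Row reduction:
R2 <- R2 - (-8)*R1:  [   0  -71   -3 ]
R3 <- R3 - (2)*R1:  [  0  16  -6 ]
R3 <- R3 - (-16/71)*R2:  [       0        0  -474/71 ]
Row echelon form:
[ -1   -9        0 ]
[  0  -71       -3 ]
[  0    0  -474/71 ]
Nonzero rows / pivot columns: 3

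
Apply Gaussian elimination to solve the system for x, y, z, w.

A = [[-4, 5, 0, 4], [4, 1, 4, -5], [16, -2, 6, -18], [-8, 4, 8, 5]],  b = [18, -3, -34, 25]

(3, 2, 2, 5)

Forward elimination on [A|b]:
R2 <- R2 - (-1)*R1:  [  0   6   4  -1  15 ]
R3 <- R3 - (-4)*R1:  [  0  18   6  -2  38 ]
R4 <- R4 - (2)*R1:  [   0   -6    8   -3  -11 ]
R3 <- R3 - (3)*R2:  [  0   0  -6   1  -7 ]
R4 <- R4 - (-1)*R2:  [  0   0  12  -4   4 ]
R4 <- R4 - (-2)*R3:  [   0    0    0   -2  -10 ]
Row echelon form:
[ -4  5   0   4  |   18 ]
[  0  6   4  -1  |   15 ]
[  0  0  -6   1  |   -7 ]
[  0  0   0  -2  |  -10 ]
Back-substitution:
w = (-10) / -2 = 5
z = (-7 - (1)*(5)) / -6 = 2
y = (15 - (4)*(2) - (-1)*(5)) / 6 = 2
x = (18 - (5)*(2) - (4)*(5)) / -4 = 3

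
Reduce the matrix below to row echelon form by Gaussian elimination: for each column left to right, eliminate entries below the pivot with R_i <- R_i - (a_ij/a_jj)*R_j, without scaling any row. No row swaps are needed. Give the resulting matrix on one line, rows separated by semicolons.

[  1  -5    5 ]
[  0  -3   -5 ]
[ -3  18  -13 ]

REF = [1 -5 5; 0 -3 -5; 0 0 -3]

Forward elimination:
R3 <- R3 - (-3)*R1:  [ 0  3  2 ]
R3 <- R3 - (-1)*R2:  [  0   0  -3 ]
Row echelon form:
[ 1  -5   5 ]
[ 0  -3  -5 ]
[ 0   0  -3 ]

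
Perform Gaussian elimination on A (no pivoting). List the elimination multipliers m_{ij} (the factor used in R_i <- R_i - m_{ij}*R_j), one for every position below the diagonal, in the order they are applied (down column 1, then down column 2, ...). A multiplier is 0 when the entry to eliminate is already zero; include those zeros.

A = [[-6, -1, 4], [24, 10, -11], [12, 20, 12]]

multipliers: -4, -2, 3

Forward elimination:
R2 <- R2 - (-4)*R1:  [ 0  6  5 ]
R3 <- R3 - (-2)*R1:  [  0  18  20 ]
R3 <- R3 - (3)*R2:  [ 0  0  5 ]
Multipliers (in order of application): m_{21} = -4, m_{31} = -2, m_{32} = 3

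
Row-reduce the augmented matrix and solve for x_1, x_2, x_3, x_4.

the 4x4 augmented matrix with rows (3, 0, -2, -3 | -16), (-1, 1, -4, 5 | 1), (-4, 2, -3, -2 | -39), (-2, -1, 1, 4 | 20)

Forward elimination on [A|b]:
R2 <- R2 - (-1/3)*R1:  [     0      1  -14/3      4  -13/3 ]
R3 <- R3 - (-4/3)*R1:  [      0       2   -17/3      -6  -181/3 ]
R4 <- R4 - (-2/3)*R1:  [    0    -1  -1/3     2  28/3 ]
R3 <- R3 - (2)*R2:  [      0       0    11/3     -14  -155/3 ]
R4 <- R4 - (-1)*R2:  [  0   0  -5   6   5 ]
R4 <- R4 - (-15/11)*R3:  [       0        0        0  -144/11  -720/11 ]
Row echelon form:
[ 3  0     -2       -3  |      -16 ]
[ 0  1  -14/3        4  |    -13/3 ]
[ 0  0   11/3      -14  |   -155/3 ]
[ 0  0      0  -144/11  |  -720/11 ]
Back-substitution:
x_4 = (-720/11) / (-144/11) = 5
x_3 = (-155/3 - (-14)*(5)) / (11/3) = 5
x_2 = (-13/3 - (-14/3)*(5) - (4)*(5)) / 1 = -1
x_1 = (-16 - (-2)*(5) - (-3)*(5)) / 3 = 3

(3, -1, 5, 5)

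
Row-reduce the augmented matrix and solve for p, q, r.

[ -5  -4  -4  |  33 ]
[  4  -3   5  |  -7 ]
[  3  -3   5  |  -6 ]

Forward elimination on [A|b]:
R2 <- R2 - (-4/5)*R1:  [     0  -31/5    9/5   97/5 ]
R3 <- R3 - (-3/5)*R1:  [     0  -27/5   13/5   69/5 ]
R3 <- R3 - (27/31)*R2:  [      0       0   32/31  -96/31 ]
Row echelon form:
[ -5     -4     -4  |      33 ]
[  0  -31/5    9/5  |    97/5 ]
[  0      0  32/31  |  -96/31 ]
Back-substitution:
r = (-96/31) / (32/31) = -3
q = (97/5 - (9/5)*(-3)) / (-31/5) = -4
p = (33 - (-4)*(-4) - (-4)*(-3)) / -5 = -1

(-1, -4, -3)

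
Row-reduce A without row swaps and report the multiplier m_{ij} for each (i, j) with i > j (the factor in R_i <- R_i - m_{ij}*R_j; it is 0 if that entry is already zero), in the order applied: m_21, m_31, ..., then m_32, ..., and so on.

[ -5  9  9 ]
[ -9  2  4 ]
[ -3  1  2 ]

Forward elimination:
R2 <- R2 - (9/5)*R1:  [     0  -71/5  -61/5 ]
R3 <- R3 - (3/5)*R1:  [     0  -22/5  -17/5 ]
R3 <- R3 - (22/71)*R2:  [     0      0  27/71 ]
Multipliers (in order of application): m_{21} = 9/5, m_{31} = 3/5, m_{32} = 22/71

multipliers: 9/5, 3/5, 22/71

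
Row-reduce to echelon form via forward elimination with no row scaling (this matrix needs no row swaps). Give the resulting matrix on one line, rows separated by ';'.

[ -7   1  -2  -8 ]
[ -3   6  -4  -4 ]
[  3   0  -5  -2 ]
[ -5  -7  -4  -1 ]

Forward elimination:
R2 <- R2 - (3/7)*R1:  [     0   39/7  -22/7   -4/7 ]
R3 <- R3 - (-3/7)*R1:  [     0    3/7  -41/7  -38/7 ]
R4 <- R4 - (5/7)*R1:  [     0  -54/7  -18/7   33/7 ]
R3 <- R3 - (1/13)*R2:  [      0       0  -73/13  -70/13 ]
R4 <- R4 - (-18/13)*R2:  [      0       0  -90/13   51/13 ]
R4 <- R4 - (90/73)*R3:  [      0       0       0  771/73 ]
Row echelon form:
[ -7     1      -2      -8 ]
[  0  39/7   -22/7    -4/7 ]
[  0     0  -73/13  -70/13 ]
[  0     0       0  771/73 ]

REF = [-7 1 -2 -8; 0 39/7 -22/7 -4/7; 0 0 -73/13 -70/13; 0 0 0 771/73]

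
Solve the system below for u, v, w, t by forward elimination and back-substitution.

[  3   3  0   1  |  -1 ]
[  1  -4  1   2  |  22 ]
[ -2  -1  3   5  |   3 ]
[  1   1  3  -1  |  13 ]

Forward elimination on [A|b]:
R2 <- R2 - (1/3)*R1:  [    0    -5     1   5/3  67/3 ]
R3 <- R3 - (-2/3)*R1:  [    0     1     3  17/3   7/3 ]
R4 <- R4 - (1/3)*R1:  [    0     0     3  -4/3  40/3 ]
R3 <- R3 - (-1/5)*R2:  [    0     0  16/5     6  34/5 ]
R4 <- R4 - (15/16)*R3:  [       0        0        0  -167/24   167/24 ]
Row echelon form:
[ 3   3     0        1  |      -1 ]
[ 0  -5     1      5/3  |    67/3 ]
[ 0   0  16/5        6  |    34/5 ]
[ 0   0     0  -167/24  |  167/24 ]
Back-substitution:
t = (167/24) / (-167/24) = -1
w = (34/5 - (6)*(-1)) / (16/5) = 4
v = (67/3 - (1)*(4) - (5/3)*(-1)) / -5 = -4
u = (-1 - (3)*(-4) - (1)*(-1)) / 3 = 4

(4, -4, 4, -1)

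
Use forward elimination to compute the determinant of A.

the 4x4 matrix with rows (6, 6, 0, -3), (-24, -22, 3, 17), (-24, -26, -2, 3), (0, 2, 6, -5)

det(A) = 24

Forward elimination:
R2 <- R2 - (-4)*R1:  [ 0  2  3  5 ]
R3 <- R3 - (-4)*R1:  [  0  -2  -2  -9 ]
R3 <- R3 - (-1)*R2:  [  0   0   1  -4 ]
R4 <- R4 - (1)*R2:  [   0    0    3  -10 ]
R4 <- R4 - (3)*R3:  [ 0  0  0  2 ]
Upper-triangular form:
[ 6  6  0  -3 ]
[ 0  2  3   5 ]
[ 0  0  1  -4 ]
[ 0  0  0   2 ]
det(A) = (-1)^0 * (6) * (2) * (1) * (2) = 24  (0 row swaps -> sign +1)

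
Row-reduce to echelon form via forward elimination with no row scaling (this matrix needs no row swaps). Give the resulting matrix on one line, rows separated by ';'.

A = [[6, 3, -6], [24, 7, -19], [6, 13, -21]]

REF = [6 3 -6; 0 -5 5; 0 0 -5]

Forward elimination:
R2 <- R2 - (4)*R1:  [  0  -5   5 ]
R3 <- R3 - (1)*R1:  [   0   10  -15 ]
R3 <- R3 - (-2)*R2:  [  0   0  -5 ]
Row echelon form:
[ 6   3  -6 ]
[ 0  -5   5 ]
[ 0   0  -5 ]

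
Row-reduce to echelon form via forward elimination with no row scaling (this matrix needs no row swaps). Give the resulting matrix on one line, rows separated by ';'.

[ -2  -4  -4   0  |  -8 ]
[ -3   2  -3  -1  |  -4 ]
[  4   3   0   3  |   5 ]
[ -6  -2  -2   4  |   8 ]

REF = [-2 -4 -4 0 -8; 0 8 3 -1 8; 0 0 -49/8 19/8 -6; 0 0 0 376/49 778/49]

Forward elimination:
R2 <- R2 - (3/2)*R1:  [  0   8   3  -1   8 ]
R3 <- R3 - (-2)*R1:  [   0   -5   -8    3  -11 ]
R4 <- R4 - (3)*R1:  [  0  10  10   4  32 ]
R3 <- R3 - (-5/8)*R2:  [     0      0  -49/8   19/8     -6 ]
R4 <- R4 - (5/4)*R2:  [    0     0  25/4  21/4    22 ]
R4 <- R4 - (-50/49)*R3:  [      0       0       0  376/49  778/49 ]
Row echelon form:
[ -2  -4     -4       0  |      -8 ]
[  0   8      3      -1  |       8 ]
[  0   0  -49/8    19/8  |      -6 ]
[  0   0      0  376/49  |  778/49 ]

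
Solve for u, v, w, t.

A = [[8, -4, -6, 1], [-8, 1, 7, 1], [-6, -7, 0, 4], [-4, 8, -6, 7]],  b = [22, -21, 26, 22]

Forward elimination on [A|b]:
R2 <- R2 - (-1)*R1:  [  0  -3   1   2   1 ]
R3 <- R3 - (-3/4)*R1:  [    0   -10  -9/2  19/4  85/2 ]
R4 <- R4 - (-1/2)*R1:  [    0     6    -9  15/2    33 ]
R3 <- R3 - (10/3)*R2:  [      0       0   -47/6  -23/12   235/6 ]
R4 <- R4 - (-2)*R2:  [    0     0    -7  23/2    35 ]
R4 <- R4 - (42/47)*R3:  [      0       0       0  621/47       0 ]
Row echelon form:
[ 8  -4     -6       1  |     22 ]
[ 0  -3      1       2  |      1 ]
[ 0   0  -47/6  -23/12  |  235/6 ]
[ 0   0      0  621/47  |      0 ]
Back-substitution:
t = (0) / (621/47) = 0
w = (235/6 - (-23/12)*(0)) / (-47/6) = -5
v = (1 - (1)*(-5) - (2)*(0)) / -3 = -2
u = (22 - (-4)*(-2) - (-6)*(-5) - (1)*(0)) / 8 = -2

(-2, -2, -5, 0)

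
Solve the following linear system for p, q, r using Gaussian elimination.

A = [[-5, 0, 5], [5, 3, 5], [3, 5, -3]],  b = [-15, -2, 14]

Forward elimination on [A|b]:
R2 <- R2 - (-1)*R1:  [   0    3   10  -17 ]
R3 <- R3 - (-3/5)*R1:  [ 0  5  0  5 ]
R3 <- R3 - (5/3)*R2:  [     0      0  -50/3  100/3 ]
Row echelon form:
[ -5  0      5  |    -15 ]
[  0  3     10  |    -17 ]
[  0  0  -50/3  |  100/3 ]
Back-substitution:
r = (100/3) / (-50/3) = -2
q = (-17 - (10)*(-2)) / 3 = 1
p = (-15 - (5)*(-2)) / -5 = 1

(1, 1, -2)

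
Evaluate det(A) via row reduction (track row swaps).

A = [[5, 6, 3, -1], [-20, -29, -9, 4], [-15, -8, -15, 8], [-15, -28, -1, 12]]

Forward elimination:
R2 <- R2 - (-4)*R1:  [  0  -5   3   0 ]
R3 <- R3 - (-3)*R1:  [  0  10  -6   5 ]
R4 <- R4 - (-3)*R1:  [   0  -10    8    9 ]
R3 <- R3 - (-2)*R2:  [ 0  0  0  5 ]
R4 <- R4 - (2)*R2:  [ 0  0  2  9 ]
R3 <-> R4   (pivot in column 3 was zero)
[ 5   6  3  -1 ]
[ 0  -5  3   0 ]
[ 0   0  2   9 ]
[ 0   0  0   5 ]
Upper-triangular form:
[ 5   6  3  -1 ]
[ 0  -5  3   0 ]
[ 0   0  2   9 ]
[ 0   0  0   5 ]
det(A) = (-1)^1 * (5) * (-5) * (2) * (5) = 250  (1 row swap -> sign -1)

det(A) = 250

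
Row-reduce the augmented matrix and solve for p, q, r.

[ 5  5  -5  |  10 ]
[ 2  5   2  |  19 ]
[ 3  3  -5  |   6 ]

Forward elimination on [A|b]:
R2 <- R2 - (2/5)*R1:  [  0   3   4  15 ]
R3 <- R3 - (3/5)*R1:  [  0   0  -2   0 ]
Row echelon form:
[ 5  5  -5  |  10 ]
[ 0  3   4  |  15 ]
[ 0  0  -2  |   0 ]
Back-substitution:
r = (0) / -2 = 0
q = (15 - (4)*(0)) / 3 = 5
p = (10 - (5)*(5) - (-5)*(0)) / 5 = -3

(-3, 5, 0)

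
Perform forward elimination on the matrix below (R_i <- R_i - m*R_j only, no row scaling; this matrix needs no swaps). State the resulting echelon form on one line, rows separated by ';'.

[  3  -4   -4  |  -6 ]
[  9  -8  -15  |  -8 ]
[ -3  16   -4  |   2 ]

REF = [3 -4 -4 -6; 0 4 -3 10; 0 0 1 -34]

Forward elimination:
R2 <- R2 - (3)*R1:  [  0   4  -3  10 ]
R3 <- R3 - (-1)*R1:  [  0  12  -8  -4 ]
R3 <- R3 - (3)*R2:  [   0    0    1  -34 ]
Row echelon form:
[ 3  -4  -4  |   -6 ]
[ 0   4  -3  |   10 ]
[ 0   0   1  |  -34 ]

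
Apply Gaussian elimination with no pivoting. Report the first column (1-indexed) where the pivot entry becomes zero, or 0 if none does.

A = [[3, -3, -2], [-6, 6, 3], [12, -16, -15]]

first zero-pivot column = 2

Naive forward elimination:
R2 <- R2 - (-2)*R1:  [  0   0  -1 ]
R3 <- R3 - (4)*R1:  [  0  -4  -7 ]
Matrix at this point:
[ 3  -3  -2 ]
[ 0   0  -1 ]
[ 0  -4  -7 ]
Pivot entry (2,2) is zero but row 3 has -4 in column 2 -> naive elimination stops; a row interchange (e.g. R2 <-> R3) would be required here.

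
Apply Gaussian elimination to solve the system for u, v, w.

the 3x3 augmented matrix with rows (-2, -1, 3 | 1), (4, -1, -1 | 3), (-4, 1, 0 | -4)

(1, 0, 1)

Forward elimination on [A|b]:
R2 <- R2 - (-2)*R1:  [  0  -3   5   5 ]
R3 <- R3 - (2)*R1:  [  0   3  -6  -6 ]
R3 <- R3 - (-1)*R2:  [  0   0  -1  -1 ]
Row echelon form:
[ -2  -1   3  |   1 ]
[  0  -3   5  |   5 ]
[  0   0  -1  |  -1 ]
Back-substitution:
w = (-1) / -1 = 1
v = (5 - (5)*(1)) / -3 = 0
u = (1 - (-1)*(0) - (3)*(1)) / -2 = 1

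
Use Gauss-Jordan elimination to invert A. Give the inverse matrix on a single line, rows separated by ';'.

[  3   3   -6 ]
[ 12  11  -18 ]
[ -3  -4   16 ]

inverse = [-26/3 2 -1; 23/2 -5/2 3/2; 5/4 -1/4 1/4]

Gauss-Jordan on [A | I]:
R1 <- (1/3)*R1:  [   1    1   -2  |  1/3    0    0 ]
R2 <- R2 - (12)*R1:  [  0  -1   6  |  -4   1   0 ]
R3 <- R3 - (-3)*R1:  [  0  -1  10  |   1   0   1 ]
R2 <- (1/-1)*R2:  [  0   1  -6  |   4  -1   0 ]
R1 <- R1 - (1)*R2:  [     1      0      4  |  -11/3      1      0 ]
R3 <- R3 - (-1)*R2:  [  0   0   4  |   5  -1   1 ]
R3 <- (1/4)*R3:  [    0     0     1  |   5/4  -1/4   1/4 ]
R1 <- R1 - (4)*R3:  [     1      0      0  |  -26/3      2     -1 ]
R2 <- R2 - (-6)*R3:  [    0     1     0  |  23/2  -5/2   3/2 ]
Right block of [I | A^{-1}] is the inverse:
[ -26/3     2   -1 ]
[  23/2  -5/2  3/2 ]
[   5/4  -1/4  1/4 ]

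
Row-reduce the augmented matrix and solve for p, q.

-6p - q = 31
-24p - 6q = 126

Forward elimination on [A|b]:
R2 <- R2 - (4)*R1:  [  0  -2   2 ]
Row echelon form:
[ -6  -1  |  31 ]
[  0  -2  |   2 ]
Back-substitution:
q = (2) / -2 = -1
p = (31 - (-1)*(-1)) / -6 = -5

(-5, -1)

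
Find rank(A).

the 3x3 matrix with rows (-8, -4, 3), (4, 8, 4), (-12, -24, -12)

rank(A) = 2

Row reduction:
R2 <- R2 - (-1/2)*R1:  [    0     6  11/2 ]
R3 <- R3 - (3/2)*R1:  [     0    -18  -33/2 ]
R3 <- R3 - (-3)*R2:  [ 0  0  0 ]
Row echelon form:
[ -8  -4     3 ]
[  0   6  11/2 ]
[  0   0     0 ]
Nonzero rows / pivot columns: 2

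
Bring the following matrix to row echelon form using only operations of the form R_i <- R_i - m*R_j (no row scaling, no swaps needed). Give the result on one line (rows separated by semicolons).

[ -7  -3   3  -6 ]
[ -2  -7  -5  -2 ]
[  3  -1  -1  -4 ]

Forward elimination:
R2 <- R2 - (2/7)*R1:  [     0  -43/7  -41/7   -2/7 ]
R3 <- R3 - (-3/7)*R1:  [     0  -16/7    2/7  -46/7 ]
R3 <- R3 - (16/43)*R2:  [       0        0   106/43  -278/43 ]
Row echelon form:
[ -7     -3       3       -6 ]
[  0  -43/7   -41/7     -2/7 ]
[  0      0  106/43  -278/43 ]

REF = [-7 -3 3 -6; 0 -43/7 -41/7 -2/7; 0 0 106/43 -278/43]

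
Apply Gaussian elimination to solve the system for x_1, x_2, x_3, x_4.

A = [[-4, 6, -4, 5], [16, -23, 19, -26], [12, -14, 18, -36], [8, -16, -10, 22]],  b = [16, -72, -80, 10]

(-1, 1, 1, 2)

Forward elimination on [A|b]:
R2 <- R2 - (-4)*R1:  [  0   1   3  -6  -8 ]
R3 <- R3 - (-3)*R1:  [   0    4    6  -21  -32 ]
R4 <- R4 - (-2)*R1:  [   0   -4  -18   32   42 ]
R3 <- R3 - (4)*R2:  [  0   0  -6   3   0 ]
R4 <- R4 - (-4)*R2:  [  0   0  -6   8  10 ]
R4 <- R4 - (1)*R3:  [  0   0   0   5  10 ]
Row echelon form:
[ -4  6  -4   5  |  16 ]
[  0  1   3  -6  |  -8 ]
[  0  0  -6   3  |   0 ]
[  0  0   0   5  |  10 ]
Back-substitution:
x_4 = (10) / 5 = 2
x_3 = (0 - (3)*(2)) / -6 = 1
x_2 = (-8 - (3)*(1) - (-6)*(2)) / 1 = 1
x_1 = (16 - (6)*(1) - (-4)*(1) - (5)*(2)) / -4 = -1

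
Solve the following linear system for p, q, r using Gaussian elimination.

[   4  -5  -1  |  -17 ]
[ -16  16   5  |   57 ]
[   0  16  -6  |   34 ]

Forward elimination on [A|b]:
R2 <- R2 - (-4)*R1:  [   0   -4    1  -11 ]
R3 <- R3 - (-4)*R2:  [   0    0   -2  -10 ]
Row echelon form:
[ 4  -5  -1  |  -17 ]
[ 0  -4   1  |  -11 ]
[ 0   0  -2  |  -10 ]
Back-substitution:
r = (-10) / -2 = 5
q = (-11 - (1)*(5)) / -4 = 4
p = (-17 - (-5)*(4) - (-1)*(5)) / 4 = 2

(2, 4, 5)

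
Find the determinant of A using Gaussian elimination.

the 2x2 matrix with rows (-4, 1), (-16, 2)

Forward elimination:
R2 <- R2 - (4)*R1:  [  0  -2 ]
Upper-triangular form:
[ -4   1 ]
[  0  -2 ]
det(A) = (-1)^0 * (-4) * (-2) = 8  (0 row swaps -> sign +1)

det(A) = 8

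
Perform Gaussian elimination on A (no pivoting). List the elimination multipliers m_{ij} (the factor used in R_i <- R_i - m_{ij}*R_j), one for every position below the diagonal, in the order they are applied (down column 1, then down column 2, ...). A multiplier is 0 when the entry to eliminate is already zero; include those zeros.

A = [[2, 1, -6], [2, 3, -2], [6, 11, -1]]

multipliers: 1, 3, 4

Forward elimination:
R2 <- R2 - (1)*R1:  [ 0  2  4 ]
R3 <- R3 - (3)*R1:  [  0   8  17 ]
R3 <- R3 - (4)*R2:  [ 0  0  1 ]
Multipliers (in order of application): m_{21} = 1, m_{31} = 3, m_{32} = 4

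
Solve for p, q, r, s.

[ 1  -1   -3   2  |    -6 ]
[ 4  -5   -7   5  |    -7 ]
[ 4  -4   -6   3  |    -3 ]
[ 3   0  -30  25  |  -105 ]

(0, -3, 1, -3)

Forward elimination on [A|b]:
R2 <- R2 - (4)*R1:  [  0  -1   5  -3  17 ]
R3 <- R3 - (4)*R1:  [  0   0   6  -5  21 ]
R4 <- R4 - (3)*R1:  [   0    3  -21   19  -87 ]
R4 <- R4 - (-3)*R2:  [   0    0   -6   10  -36 ]
R4 <- R4 - (-1)*R3:  [   0    0    0    5  -15 ]
Row echelon form:
[ 1  -1  -3   2  |   -6 ]
[ 0  -1   5  -3  |   17 ]
[ 0   0   6  -5  |   21 ]
[ 0   0   0   5  |  -15 ]
Back-substitution:
s = (-15) / 5 = -3
r = (21 - (-5)*(-3)) / 6 = 1
q = (17 - (5)*(1) - (-3)*(-3)) / -1 = -3
p = (-6 - (-1)*(-3) - (-3)*(1) - (2)*(-3)) / 1 = 0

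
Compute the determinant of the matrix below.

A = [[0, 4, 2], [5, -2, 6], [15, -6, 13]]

Forward elimination:
R1 <-> R2   (pivot in column 1 was zero)
[  5  -2   6 ]
[  0   4   2 ]
[ 15  -6  13 ]
R3 <- R3 - (3)*R1:  [  0   0  -5 ]
Upper-triangular form:
[ 5  -2   6 ]
[ 0   4   2 ]
[ 0   0  -5 ]
det(A) = (-1)^1 * (5) * (4) * (-5) = 100  (1 row swap -> sign -1)

det(A) = 100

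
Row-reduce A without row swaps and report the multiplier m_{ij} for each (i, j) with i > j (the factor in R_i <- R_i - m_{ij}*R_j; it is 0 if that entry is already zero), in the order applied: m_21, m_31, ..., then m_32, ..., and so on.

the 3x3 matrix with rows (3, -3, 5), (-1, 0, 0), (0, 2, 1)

Forward elimination:
R2 <- R2 - (-1/3)*R1:  [   0   -1  5/3 ]
R3: entry in column 1 is already 0 -> m_{31} = 0 (no row operation needed)
R3 <- R3 - (-2)*R2:  [    0     0  13/3 ]
Multipliers (in order of application): m_{21} = -1/3, m_{31} = 0, m_{32} = -2

multipliers: -1/3, 0, -2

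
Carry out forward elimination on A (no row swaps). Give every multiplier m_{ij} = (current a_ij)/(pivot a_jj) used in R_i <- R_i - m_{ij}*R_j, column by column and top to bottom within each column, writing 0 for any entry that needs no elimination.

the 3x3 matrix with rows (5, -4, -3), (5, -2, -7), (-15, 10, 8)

Forward elimination:
R2 <- R2 - (1)*R1:  [  0   2  -4 ]
R3 <- R3 - (-3)*R1:  [  0  -2  -1 ]
R3 <- R3 - (-1)*R2:  [  0   0  -5 ]
Multipliers (in order of application): m_{21} = 1, m_{31} = -3, m_{32} = -1

multipliers: 1, -3, -1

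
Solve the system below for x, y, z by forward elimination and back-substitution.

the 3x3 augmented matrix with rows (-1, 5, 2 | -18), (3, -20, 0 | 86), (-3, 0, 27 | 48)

(2, -4, 2)

Forward elimination on [A|b]:
R2 <- R2 - (-3)*R1:  [  0  -5   6  32 ]
R3 <- R3 - (3)*R1:  [   0  -15   21  102 ]
R3 <- R3 - (3)*R2:  [ 0  0  3  6 ]
Row echelon form:
[ -1   5  2  |  -18 ]
[  0  -5  6  |   32 ]
[  0   0  3  |    6 ]
Back-substitution:
z = (6) / 3 = 2
y = (32 - (6)*(2)) / -5 = -4
x = (-18 - (5)*(-4) - (2)*(2)) / -1 = 2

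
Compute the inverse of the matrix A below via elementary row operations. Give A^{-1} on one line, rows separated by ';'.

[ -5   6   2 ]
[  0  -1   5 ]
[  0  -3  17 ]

inverse = [-1/5 -54/5 16/5; 0 -17/2 5/2; 0 -3/2 1/2]

Gauss-Jordan on [A | I]:
R1 <- (1/-5)*R1:  [    1  -6/5  -2/5  |  -1/5     0     0 ]
R2 <- (1/-1)*R2:  [  0   1  -5  |   0  -1   0 ]
R1 <- R1 - (-6/5)*R2:  [     1      0  -32/5  |   -1/5   -6/5      0 ]
R3 <- R3 - (-3)*R2:  [  0   0   2  |   0  -3   1 ]
R3 <- (1/2)*R3:  [    0     0     1  |     0  -3/2   1/2 ]
R1 <- R1 - (-32/5)*R3:  [     1      0      0  |   -1/5  -54/5   16/5 ]
R2 <- R2 - (-5)*R3:  [     0      1      0  |      0  -17/2    5/2 ]
Right block of [I | A^{-1}] is the inverse:
[ -1/5  -54/5  16/5 ]
[    0  -17/2   5/2 ]
[    0   -3/2   1/2 ]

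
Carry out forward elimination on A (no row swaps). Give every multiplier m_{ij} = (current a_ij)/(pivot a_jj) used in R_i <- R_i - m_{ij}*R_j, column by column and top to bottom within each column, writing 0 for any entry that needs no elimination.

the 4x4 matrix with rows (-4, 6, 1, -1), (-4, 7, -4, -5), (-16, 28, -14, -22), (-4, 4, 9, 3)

multipliers: 1, 4, 1, 4, -2, -1

Forward elimination:
R2 <- R2 - (1)*R1:  [  0   1  -5  -4 ]
R3 <- R3 - (4)*R1:  [   0    4  -18  -18 ]
R4 <- R4 - (1)*R1:  [  0  -2   8   4 ]
R3 <- R3 - (4)*R2:  [  0   0   2  -2 ]
R4 <- R4 - (-2)*R2:  [  0   0  -2  -4 ]
R4 <- R4 - (-1)*R3:  [  0   0   0  -6 ]
Multipliers (in order of application): m_{21} = 1, m_{31} = 4, m_{41} = 1, m_{32} = 4, m_{42} = -2, m_{43} = -1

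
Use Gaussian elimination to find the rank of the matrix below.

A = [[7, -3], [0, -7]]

rank(A) = 2

Row reduction:
Row echelon form:
[ 7  -3 ]
[ 0  -7 ]
Nonzero rows / pivot columns: 2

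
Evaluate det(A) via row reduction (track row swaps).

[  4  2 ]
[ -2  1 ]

Forward elimination:
R2 <- R2 - (-1/2)*R1:  [ 0  2 ]
Upper-triangular form:
[ 4  2 ]
[ 0  2 ]
det(A) = (-1)^0 * (4) * (2) = 8  (0 row swaps -> sign +1)

det(A) = 8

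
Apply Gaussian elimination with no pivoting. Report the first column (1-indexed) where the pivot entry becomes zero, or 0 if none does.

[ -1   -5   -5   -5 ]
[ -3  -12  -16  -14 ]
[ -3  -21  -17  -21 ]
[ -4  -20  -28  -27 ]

first zero-pivot column = 0

Naive forward elimination:
R2 <- R2 - (3)*R1:  [  0   3  -1   1 ]
R3 <- R3 - (3)*R1:  [  0  -6  -2  -6 ]
R4 <- R4 - (4)*R1:  [  0   0  -8  -7 ]
R3 <- R3 - (-2)*R2:  [  0   0  -4  -4 ]
R4 <- R4 - (2)*R3:  [ 0  0  0  1 ]
All pivots nonzero; naive elimination completes without hitting a zero pivot.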